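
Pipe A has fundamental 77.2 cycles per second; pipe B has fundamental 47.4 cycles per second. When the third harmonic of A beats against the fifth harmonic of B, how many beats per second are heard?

5.4 Hz

Third harmonic of the first: 3·77.2 = 231.6 Hz.
Fifth harmonic of the second: 5·47.4 = 237.0 Hz.
f_beat = |231.6 − 237.0| = 5.4 Hz.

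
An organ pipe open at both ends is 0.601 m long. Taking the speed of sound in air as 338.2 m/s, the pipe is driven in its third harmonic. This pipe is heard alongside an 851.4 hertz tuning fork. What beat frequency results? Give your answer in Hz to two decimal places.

7.31 Hz

Open pipe: f_n = n·v/(2L) = 3·338.2/(2·0.601) = 844.0932 Hz.
f_beat = |844.0932 − 851.4| = 7.31 Hz.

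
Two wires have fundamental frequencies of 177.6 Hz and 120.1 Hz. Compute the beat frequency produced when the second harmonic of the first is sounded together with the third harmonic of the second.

Second harmonic of the first: 2·177.6 = 355.2 Hz.
Third harmonic of the second: 3·120.1 = 360.3 Hz.
f_beat = |355.2 − 360.3| = 5.1 Hz.

5.1 Hz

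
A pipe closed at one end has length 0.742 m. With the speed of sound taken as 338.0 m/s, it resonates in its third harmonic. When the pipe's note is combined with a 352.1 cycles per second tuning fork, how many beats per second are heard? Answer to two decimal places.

10.46 Hz

Closed pipe (odd harmonics): f_n = n·v/(4L) = 3·338.0/(4·0.742) = 341.6442 Hz.
f_beat = |341.6442 − 352.1| = 10.46 Hz.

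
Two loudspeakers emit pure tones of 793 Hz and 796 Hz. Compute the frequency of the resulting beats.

The beat frequency equals the magnitude of the frequency difference.
|793 − 796| = 3 Hz.

3 Hz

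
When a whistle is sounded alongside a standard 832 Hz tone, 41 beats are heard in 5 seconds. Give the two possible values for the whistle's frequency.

823.8 Hz or 840.2 Hz

Beat frequency = 41/5 = 8.2 Hz.
|f − 832| = 8.2, so f = 832 ± 8.2.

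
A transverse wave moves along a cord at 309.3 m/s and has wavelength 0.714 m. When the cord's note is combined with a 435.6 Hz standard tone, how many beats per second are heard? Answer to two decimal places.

2.41 Hz

Source frequency f = v/λ = 309.3/0.714 = 433.1933 Hz.
f_beat = |433.1933 − 435.6| = 2.41 Hz.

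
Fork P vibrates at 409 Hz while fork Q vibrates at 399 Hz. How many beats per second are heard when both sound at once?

10 Hz

Beats arise from superposition of two nearby frequencies; the beat rate is |f₁ − f₂|.
|409 − 399| = 10 Hz.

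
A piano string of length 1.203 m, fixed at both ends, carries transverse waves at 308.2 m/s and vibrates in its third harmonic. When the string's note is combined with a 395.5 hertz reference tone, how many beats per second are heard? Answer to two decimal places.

For a string fixed at both ends, f_n = n·v/(2L) = 3·308.2/(2·1.203) = 384.2893 Hz.
f_beat = |384.2893 − 395.5| = 11.21 Hz.

11.21 Hz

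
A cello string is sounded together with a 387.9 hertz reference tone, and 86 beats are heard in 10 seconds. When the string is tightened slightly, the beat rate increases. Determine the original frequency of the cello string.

396.5 Hz

Beat frequency = 86/10 = 8.6 Hz.
|f − 387.9| = 8.6, so the cello string was at either 379.3 Hz or 396.5 Hz.
Increasing tension raises a string's frequency; the adjustment raises the cello string's frequency.
The beat rate rose, so the adjustment moved the cello string further from 387.9 Hz — it was already above the reference.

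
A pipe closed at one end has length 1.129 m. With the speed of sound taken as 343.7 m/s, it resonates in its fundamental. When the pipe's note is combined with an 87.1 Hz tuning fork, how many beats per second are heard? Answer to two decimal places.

10.99 Hz

Closed pipe (odd harmonics): f_n = n·v/(4L) = 1·343.7/(4·1.129) = 76.1072 Hz.
f_beat = |76.1072 − 87.1| = 10.99 Hz.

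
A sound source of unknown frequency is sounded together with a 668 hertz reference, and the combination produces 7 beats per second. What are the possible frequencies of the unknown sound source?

|f − 668| = 7, so f = 668 ± 7.

661 Hz or 675 Hz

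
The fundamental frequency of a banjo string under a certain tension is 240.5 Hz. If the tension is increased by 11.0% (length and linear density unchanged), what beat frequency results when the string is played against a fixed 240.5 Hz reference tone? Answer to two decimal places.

12.88 Hz

For a string, f ∝ √T, so the new frequency is 240.5·√1.110 = 253.3825 Hz.
f_beat = |253.3825 − 240.5| = 12.88 Hz.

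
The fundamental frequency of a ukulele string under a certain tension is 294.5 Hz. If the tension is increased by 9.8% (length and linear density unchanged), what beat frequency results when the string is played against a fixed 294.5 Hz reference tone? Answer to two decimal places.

For a string, f ∝ √T, so the new frequency is 294.5·√1.098 = 308.5933 Hz.
f_beat = |308.5933 − 294.5| = 14.09 Hz.

14.09 Hz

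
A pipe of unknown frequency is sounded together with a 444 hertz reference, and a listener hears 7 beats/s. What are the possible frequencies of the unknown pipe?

437 Hz or 451 Hz

|f − 444| = 7, so f = 444 ± 7.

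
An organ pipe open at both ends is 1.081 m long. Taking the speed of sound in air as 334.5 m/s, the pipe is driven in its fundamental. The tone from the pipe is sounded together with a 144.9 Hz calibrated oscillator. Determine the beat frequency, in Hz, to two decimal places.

Open pipe: f_n = n·v/(2L) = 1·334.5/(2·1.081) = 154.7179 Hz.
f_beat = |154.7179 − 144.9| = 9.82 Hz.

9.82 Hz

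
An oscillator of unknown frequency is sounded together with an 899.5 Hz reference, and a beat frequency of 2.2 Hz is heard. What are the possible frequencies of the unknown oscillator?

897.3 Hz or 901.7 Hz

|f − 899.5| = 2.2, so f = 899.5 ± 2.2.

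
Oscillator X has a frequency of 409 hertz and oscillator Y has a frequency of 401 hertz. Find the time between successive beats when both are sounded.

f_beat = |409 − 401| = 8 Hz.
Beat period T = 1 / f_beat = 1 / 8 s.

0.125 s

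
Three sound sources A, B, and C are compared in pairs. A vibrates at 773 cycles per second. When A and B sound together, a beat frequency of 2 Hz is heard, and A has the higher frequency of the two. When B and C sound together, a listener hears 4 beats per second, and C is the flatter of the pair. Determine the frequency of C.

767 Hz

B is below A, so f_B = 773 − 2 = 771 Hz.
C is below B, so f_C = 771 − 4 = 767 Hz.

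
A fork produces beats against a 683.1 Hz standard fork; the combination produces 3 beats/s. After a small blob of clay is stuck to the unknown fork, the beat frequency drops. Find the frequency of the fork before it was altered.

|f − 683.1| = 3, so the fork was at either 680.1 Hz or 686.1 Hz.
Adding mass to a fork lowers its frequency; the adjustment lowers the fork's frequency.
The beat rate fell, so the adjustment moved the fork toward 683.1 Hz — it must have started above the reference.

686.1 Hz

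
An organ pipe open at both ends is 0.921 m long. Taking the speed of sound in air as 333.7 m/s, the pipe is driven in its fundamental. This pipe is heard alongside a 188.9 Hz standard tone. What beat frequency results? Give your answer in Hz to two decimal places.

7.74 Hz

Open pipe: f_n = n·v/(2L) = 1·333.7/(2·0.921) = 181.1618 Hz.
f_beat = |181.1618 − 188.9| = 7.74 Hz.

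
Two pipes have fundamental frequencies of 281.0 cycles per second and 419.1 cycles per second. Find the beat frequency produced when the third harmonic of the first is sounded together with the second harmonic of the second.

Third harmonic of the first: 3·281.0 = 843.0 Hz.
Second harmonic of the second: 2·419.1 = 838.2 Hz.
f_beat = |843.0 − 838.2| = 4.8 Hz.

4.8 Hz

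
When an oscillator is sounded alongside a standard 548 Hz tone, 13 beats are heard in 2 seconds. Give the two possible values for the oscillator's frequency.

Beat frequency = 13/2 = 6.5 Hz.
|f − 548| = 6.5, so f = 548 ± 6.5.

541.5 Hz or 554.5 Hz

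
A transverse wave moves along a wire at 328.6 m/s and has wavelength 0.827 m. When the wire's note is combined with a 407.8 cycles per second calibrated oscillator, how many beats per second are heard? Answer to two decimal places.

Source frequency f = v/λ = 328.6/0.827 = 397.3398 Hz.
f_beat = |397.3398 − 407.8| = 10.46 Hz.

10.46 Hz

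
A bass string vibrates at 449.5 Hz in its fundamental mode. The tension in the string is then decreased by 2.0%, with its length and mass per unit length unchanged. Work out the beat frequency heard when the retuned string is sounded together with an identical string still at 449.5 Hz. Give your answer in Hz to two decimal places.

For a string, f ∝ √T, so the new frequency is 449.5·√0.980 = 444.9823 Hz.
f_beat = |444.9823 − 449.5| = 4.52 Hz.

4.52 Hz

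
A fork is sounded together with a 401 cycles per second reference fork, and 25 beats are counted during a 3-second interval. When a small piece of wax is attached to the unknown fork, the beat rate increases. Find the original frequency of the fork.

392.6667 Hz

Beat frequency = 25/3 = 8.3333 Hz.
|f − 401| = 8.3333, so the fork was at either 392.6667 Hz or 409.3333 Hz.
Loading a fork with wax lowers its frequency; the adjustment lowers the fork's frequency.
The beat rate rose, so the adjustment moved the fork further from 401 Hz — it was already below the reference.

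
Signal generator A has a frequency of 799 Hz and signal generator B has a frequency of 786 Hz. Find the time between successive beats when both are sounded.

0.077 s

f_beat = |799 − 786| = 13 Hz.
Beat period T = 1 / f_beat = 1 / 13 s.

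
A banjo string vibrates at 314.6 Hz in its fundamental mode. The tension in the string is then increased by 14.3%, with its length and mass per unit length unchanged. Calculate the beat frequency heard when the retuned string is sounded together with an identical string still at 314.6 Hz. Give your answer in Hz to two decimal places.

21.74 Hz

For a string, f ∝ √T, so the new frequency is 314.6·√1.143 = 336.3426 Hz.
f_beat = |336.3426 − 314.6| = 21.74 Hz.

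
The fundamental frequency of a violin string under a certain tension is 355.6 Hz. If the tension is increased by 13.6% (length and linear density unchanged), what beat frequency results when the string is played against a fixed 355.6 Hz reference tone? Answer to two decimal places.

For a string, f ∝ √T, so the new frequency is 355.6·√1.136 = 379.0102 Hz.
f_beat = |379.0102 − 355.6| = 23.41 Hz.

23.41 Hz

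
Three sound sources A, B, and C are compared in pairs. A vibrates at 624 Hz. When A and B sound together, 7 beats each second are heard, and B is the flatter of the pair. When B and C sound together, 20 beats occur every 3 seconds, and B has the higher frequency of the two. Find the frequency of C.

610.3333 Hz

B is below A, so f_B = 624 − 7 = 617 Hz.
B–C: Beat frequency = 20/3 = 6.6667 Hz.
C is below B, so f_C = 617 − 6.6667 = 610.3333 Hz.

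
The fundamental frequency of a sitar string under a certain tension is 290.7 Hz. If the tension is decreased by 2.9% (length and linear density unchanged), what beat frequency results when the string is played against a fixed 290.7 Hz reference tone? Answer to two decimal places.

For a string, f ∝ √T, so the new frequency is 290.7·√0.971 = 286.4538 Hz.
f_beat = |286.4538 − 290.7| = 4.25 Hz.

4.25 Hz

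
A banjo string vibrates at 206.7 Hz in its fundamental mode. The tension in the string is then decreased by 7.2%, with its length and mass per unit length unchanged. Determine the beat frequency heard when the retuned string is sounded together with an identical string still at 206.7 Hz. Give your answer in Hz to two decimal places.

For a string, f ∝ √T, so the new frequency is 206.7·√0.928 = 199.1198 Hz.
f_beat = |199.1198 − 206.7| = 7.58 Hz.

7.58 Hz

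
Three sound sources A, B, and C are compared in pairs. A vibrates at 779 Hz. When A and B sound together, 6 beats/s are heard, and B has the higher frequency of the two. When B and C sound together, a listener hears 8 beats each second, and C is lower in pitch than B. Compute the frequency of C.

777 Hz

B is above A, so f_B = 779 + 6 = 785 Hz.
C is below B, so f_C = 785 − 8 = 777 Hz.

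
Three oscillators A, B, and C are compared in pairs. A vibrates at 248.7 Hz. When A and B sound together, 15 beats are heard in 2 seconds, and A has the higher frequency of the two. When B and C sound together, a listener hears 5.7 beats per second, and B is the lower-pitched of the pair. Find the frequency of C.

246.9 Hz

A–B: Beat frequency = 15/2 = 7.5 Hz.
B is below A, so f_B = 248.7 − 7.5 = 241.2 Hz.
C is above B, so f_C = 241.2 + 5.7 = 246.9 Hz.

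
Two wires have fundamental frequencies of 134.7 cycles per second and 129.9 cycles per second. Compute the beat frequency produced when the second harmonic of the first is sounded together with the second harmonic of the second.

9.6 Hz

Second harmonic of the first: 2·134.7 = 269.4 Hz.
Second harmonic of the second: 2·129.9 = 259.8 Hz.
f_beat = |269.4 − 259.8| = 9.6 Hz.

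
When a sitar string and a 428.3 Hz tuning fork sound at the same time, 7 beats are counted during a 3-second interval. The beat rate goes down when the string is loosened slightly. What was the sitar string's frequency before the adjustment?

430.6333 Hz

Beat frequency = 7/3 = 2.3333 Hz.
|f − 428.3| = 2.3333, so the sitar string was at either 425.9667 Hz or 430.6333 Hz.
Reducing tension lowers a string's frequency; the adjustment lowers the sitar string's frequency.
The beat rate fell, so the adjustment moved the sitar string toward 428.3 Hz — it must have started above the reference.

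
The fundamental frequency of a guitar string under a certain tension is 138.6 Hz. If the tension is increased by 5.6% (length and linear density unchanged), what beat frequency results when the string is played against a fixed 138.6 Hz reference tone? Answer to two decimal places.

For a string, f ∝ √T, so the new frequency is 138.6·√1.056 = 142.4279 Hz.
f_beat = |142.4279 − 138.6| = 3.83 Hz.

3.83 Hz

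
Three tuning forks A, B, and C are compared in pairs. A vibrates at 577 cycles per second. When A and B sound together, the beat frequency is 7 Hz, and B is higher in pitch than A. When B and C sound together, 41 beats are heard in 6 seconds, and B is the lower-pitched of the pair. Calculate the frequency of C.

590.8333 Hz

B is above A, so f_B = 577 + 7 = 584 Hz.
B–C: Beat frequency = 41/6 = 6.8333 Hz.
C is above B, so f_C = 584 + 6.8333 = 590.8333 Hz.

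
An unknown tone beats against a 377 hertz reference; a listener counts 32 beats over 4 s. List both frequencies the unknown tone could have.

Beat frequency = 32/4 = 8 Hz.
|f − 377| = 8, so f = 377 ± 8.

369 Hz or 385 Hz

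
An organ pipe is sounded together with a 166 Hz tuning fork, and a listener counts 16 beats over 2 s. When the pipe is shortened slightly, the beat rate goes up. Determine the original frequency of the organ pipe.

174 Hz

Beat frequency = 16/2 = 8 Hz.
|f − 166| = 8, so the organ pipe was at either 158 Hz or 174 Hz.
A shorter pipe has a higher fundamental; the adjustment raises the organ pipe's frequency.
The beat rate rose, so the adjustment moved the organ pipe further from 166 Hz — it was already above the reference.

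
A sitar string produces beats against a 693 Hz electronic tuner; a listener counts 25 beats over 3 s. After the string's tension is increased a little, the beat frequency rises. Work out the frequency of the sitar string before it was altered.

Beat frequency = 25/3 = 8.3333 Hz.
|f − 693| = 8.3333, so the sitar string was at either 684.6667 Hz or 701.3333 Hz.
Higher tension means higher frequency; the adjustment raises the sitar string's frequency.
The beat rate rose, so the adjustment moved the sitar string further from 693 Hz — it was already above the reference.

701.3333 Hz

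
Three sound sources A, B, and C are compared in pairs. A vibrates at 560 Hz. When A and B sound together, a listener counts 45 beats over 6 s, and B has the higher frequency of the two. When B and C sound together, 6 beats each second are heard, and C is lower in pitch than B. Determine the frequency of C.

A–B: Beat frequency = 45/6 = 7.5 Hz.
B is above A, so f_B = 560 + 7.5 = 567.5 Hz.
C is below B, so f_C = 567.5 − 6 = 561.5 Hz.

561.5 Hz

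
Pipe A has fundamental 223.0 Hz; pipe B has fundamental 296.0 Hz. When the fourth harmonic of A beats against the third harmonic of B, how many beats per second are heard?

Fourth harmonic of the first: 4·223.0 = 892.0 Hz.
Third harmonic of the second: 3·296.0 = 888.0 Hz.
f_beat = |892.0 − 888.0| = 4.0 Hz.

4.0 Hz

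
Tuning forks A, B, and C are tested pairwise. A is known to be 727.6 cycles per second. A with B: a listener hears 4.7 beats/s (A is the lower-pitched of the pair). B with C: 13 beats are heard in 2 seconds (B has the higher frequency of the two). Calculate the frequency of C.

725.8 Hz

B is above A, so f_B = 727.6 + 4.7 = 732.3 Hz.
B–C: Beat frequency = 13/2 = 6.5 Hz.
C is below B, so f_C = 732.3 − 6.5 = 725.8 Hz.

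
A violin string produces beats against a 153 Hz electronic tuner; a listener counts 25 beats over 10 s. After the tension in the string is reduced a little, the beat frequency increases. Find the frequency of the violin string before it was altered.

Beat frequency = 25/10 = 2.5 Hz.
|f − 153| = 2.5, so the violin string was at either 150.5 Hz or 155.5 Hz.
Lower tension means lower frequency; the adjustment lowers the violin string's frequency.
The beat rate rose, so the adjustment moved the violin string further from 153 Hz — it was already below the reference.

150.5 Hz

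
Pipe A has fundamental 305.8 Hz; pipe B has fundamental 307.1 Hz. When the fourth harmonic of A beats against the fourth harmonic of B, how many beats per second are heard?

Fourth harmonic of the first: 4·305.8 = 1223.2 Hz.
Fourth harmonic of the second: 4·307.1 = 1228.4 Hz.
f_beat = |1223.2 − 1228.4| = 5.2 Hz.

5.2 Hz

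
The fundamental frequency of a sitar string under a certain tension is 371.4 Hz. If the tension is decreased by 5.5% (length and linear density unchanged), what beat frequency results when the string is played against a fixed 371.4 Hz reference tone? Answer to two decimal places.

10.36 Hz

For a string, f ∝ √T, so the new frequency is 371.4·√0.945 = 361.0421 Hz.
f_beat = |361.0421 − 371.4| = 10.36 Hz.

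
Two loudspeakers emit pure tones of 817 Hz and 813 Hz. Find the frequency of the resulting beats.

4 Hz

The beat frequency equals the magnitude of the frequency difference.
|817 − 813| = 4 Hz.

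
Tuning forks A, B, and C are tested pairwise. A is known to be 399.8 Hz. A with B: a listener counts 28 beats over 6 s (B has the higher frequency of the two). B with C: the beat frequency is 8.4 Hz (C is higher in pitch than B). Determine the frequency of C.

412.8667 Hz

A–B: Beat frequency = 28/6 = 4.6667 Hz.
B is above A, so f_B = 399.8 + 4.6667 = 404.4667 Hz.
C is above B, so f_C = 404.4667 + 8.4 = 412.8667 Hz.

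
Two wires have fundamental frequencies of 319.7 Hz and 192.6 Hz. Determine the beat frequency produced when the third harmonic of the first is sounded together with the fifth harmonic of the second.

Third harmonic of the first: 3·319.7 = 959.1 Hz.
Fifth harmonic of the second: 5·192.6 = 963.0 Hz.
f_beat = |959.1 − 963.0| = 3.9 Hz.

3.9 Hz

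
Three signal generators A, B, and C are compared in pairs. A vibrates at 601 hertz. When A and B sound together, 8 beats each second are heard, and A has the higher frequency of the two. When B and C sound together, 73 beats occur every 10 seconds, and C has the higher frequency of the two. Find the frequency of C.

B is below A, so f_B = 601 − 8 = 593 Hz.
B–C: Beat frequency = 73/10 = 7.3 Hz.
C is above B, so f_C = 593 + 7.3 = 600.3 Hz.

600.3 Hz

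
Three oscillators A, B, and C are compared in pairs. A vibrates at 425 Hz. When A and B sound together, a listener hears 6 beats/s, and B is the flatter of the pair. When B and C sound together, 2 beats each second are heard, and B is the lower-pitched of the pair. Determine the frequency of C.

B is below A, so f_B = 425 − 6 = 419 Hz.
C is above B, so f_C = 419 + 2 = 421 Hz.

421 Hz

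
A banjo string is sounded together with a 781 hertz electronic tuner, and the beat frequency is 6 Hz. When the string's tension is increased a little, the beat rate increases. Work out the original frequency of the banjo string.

|f − 781| = 6, so the banjo string was at either 775 Hz or 787 Hz.
Higher tension means higher frequency; the adjustment raises the banjo string's frequency.
The beat rate rose, so the adjustment moved the banjo string further from 781 Hz — it was already above the reference.

787 Hz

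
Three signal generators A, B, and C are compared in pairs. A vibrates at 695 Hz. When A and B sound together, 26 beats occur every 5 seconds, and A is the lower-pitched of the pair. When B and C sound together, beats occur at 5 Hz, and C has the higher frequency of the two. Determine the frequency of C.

705.2 Hz

A–B: Beat frequency = 26/5 = 5.2 Hz.
B is above A, so f_B = 695 + 5.2 = 700.2 Hz.
C is above B, so f_C = 700.2 + 5 = 705.2 Hz.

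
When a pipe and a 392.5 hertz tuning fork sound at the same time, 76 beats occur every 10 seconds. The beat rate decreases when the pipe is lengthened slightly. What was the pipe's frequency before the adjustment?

400.1 Hz

Beat frequency = 76/10 = 7.6 Hz.
|f − 392.5| = 7.6, so the pipe was at either 384.9 Hz or 400.1 Hz.
A longer pipe has a lower fundamental; the adjustment lowers the pipe's frequency.
The beat rate fell, so the adjustment moved the pipe toward 392.5 Hz — it must have started above the reference.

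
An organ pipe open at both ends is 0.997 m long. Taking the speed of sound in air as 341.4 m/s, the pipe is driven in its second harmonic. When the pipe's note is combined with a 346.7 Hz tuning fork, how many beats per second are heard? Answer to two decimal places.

4.27 Hz

Open pipe: f_n = n·v/(2L) = 2·341.4/(2·0.997) = 342.4273 Hz.
f_beat = |342.4273 − 346.7| = 4.27 Hz.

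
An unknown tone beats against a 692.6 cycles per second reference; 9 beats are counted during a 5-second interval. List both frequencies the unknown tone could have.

690.8 Hz or 694.4 Hz

Beat frequency = 9/5 = 1.8 Hz.
|f − 692.6| = 1.8, so f = 692.6 ± 1.8.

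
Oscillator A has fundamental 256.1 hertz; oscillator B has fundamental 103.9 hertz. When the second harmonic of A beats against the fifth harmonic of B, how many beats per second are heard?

7.3 Hz

Second harmonic of the first: 2·256.1 = 512.2 Hz.
Fifth harmonic of the second: 5·103.9 = 519.5 Hz.
f_beat = |512.2 − 519.5| = 7.3 Hz.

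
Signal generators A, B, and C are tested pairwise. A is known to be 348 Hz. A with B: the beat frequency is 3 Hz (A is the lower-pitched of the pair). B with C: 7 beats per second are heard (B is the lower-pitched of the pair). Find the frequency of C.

358 Hz

B is above A, so f_B = 348 + 3 = 351 Hz.
C is above B, so f_C = 351 + 7 = 358 Hz.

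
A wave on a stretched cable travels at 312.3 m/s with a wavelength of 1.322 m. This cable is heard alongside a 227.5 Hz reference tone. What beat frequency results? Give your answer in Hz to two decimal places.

8.73 Hz

Source frequency f = v/λ = 312.3/1.322 = 236.2330 Hz.
f_beat = |236.2330 − 227.5| = 8.73 Hz.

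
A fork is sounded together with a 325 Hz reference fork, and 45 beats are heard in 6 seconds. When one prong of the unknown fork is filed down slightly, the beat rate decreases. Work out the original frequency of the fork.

Beat frequency = 45/6 = 7.5 Hz.
|f − 325| = 7.5, so the fork was at either 317.5 Hz or 332.5 Hz.
Filing a prong removes mass and raises the fork's frequency; the adjustment raises the fork's frequency.
The beat rate fell, so the adjustment moved the fork toward 325 Hz — it must have started below the reference.

317.5 Hz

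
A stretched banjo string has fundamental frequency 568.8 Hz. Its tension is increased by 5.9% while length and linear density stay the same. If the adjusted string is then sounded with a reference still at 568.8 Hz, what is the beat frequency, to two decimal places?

For a string, f ∝ √T, so the new frequency is 568.8·√1.059 = 585.3391 Hz.
f_beat = |585.3391 − 568.8| = 16.54 Hz.

16.54 Hz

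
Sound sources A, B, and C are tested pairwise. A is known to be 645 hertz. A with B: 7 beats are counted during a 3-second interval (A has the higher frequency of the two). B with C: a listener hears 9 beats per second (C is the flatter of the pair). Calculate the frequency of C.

633.6667 Hz

A–B: Beat frequency = 7/3 = 2.3333 Hz.
B is below A, so f_B = 645 − 2.3333 = 642.6667 Hz.
C is below B, so f_C = 642.6667 − 9 = 633.6667 Hz.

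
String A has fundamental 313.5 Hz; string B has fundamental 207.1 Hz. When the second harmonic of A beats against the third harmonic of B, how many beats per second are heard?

5.7 Hz

Second harmonic of the first: 2·313.5 = 627.0 Hz.
Third harmonic of the second: 3·207.1 = 621.3 Hz.
f_beat = |627.0 − 621.3| = 5.7 Hz.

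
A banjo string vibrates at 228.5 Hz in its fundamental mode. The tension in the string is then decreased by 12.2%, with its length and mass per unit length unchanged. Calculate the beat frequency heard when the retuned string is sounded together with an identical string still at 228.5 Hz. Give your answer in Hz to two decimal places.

14.39 Hz

For a string, f ∝ √T, so the new frequency is 228.5·√0.878 = 214.1083 Hz.
f_beat = |214.1083 − 228.5| = 14.39 Hz.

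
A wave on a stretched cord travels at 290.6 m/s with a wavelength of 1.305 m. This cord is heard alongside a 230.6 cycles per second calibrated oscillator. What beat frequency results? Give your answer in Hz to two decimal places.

Source frequency f = v/λ = 290.6/1.305 = 222.6820 Hz.
f_beat = |222.6820 − 230.6| = 7.92 Hz.

7.92 Hz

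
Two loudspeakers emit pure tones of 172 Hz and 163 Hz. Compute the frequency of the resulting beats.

9 Hz

The beat frequency equals the magnitude of the frequency difference.
|172 − 163| = 9 Hz.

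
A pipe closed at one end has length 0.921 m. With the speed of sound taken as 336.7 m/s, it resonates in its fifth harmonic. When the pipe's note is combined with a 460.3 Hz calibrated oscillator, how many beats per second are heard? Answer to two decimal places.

3.32 Hz

Closed pipe (odd harmonics): f_n = n·v/(4L) = 5·336.7/(4·0.921) = 456.9761 Hz.
f_beat = |456.9761 − 460.3| = 3.32 Hz.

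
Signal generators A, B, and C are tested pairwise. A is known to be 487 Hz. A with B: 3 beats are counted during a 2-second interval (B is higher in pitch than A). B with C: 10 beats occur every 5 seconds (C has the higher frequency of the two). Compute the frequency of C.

A–B: Beat frequency = 3/2 = 1.5 Hz.
B is above A, so f_B = 487 + 1.5 = 488.5 Hz.
B–C: Beat frequency = 10/5 = 2 Hz.
C is above B, so f_C = 488.5 + 2 = 490.5 Hz.

490.5 Hz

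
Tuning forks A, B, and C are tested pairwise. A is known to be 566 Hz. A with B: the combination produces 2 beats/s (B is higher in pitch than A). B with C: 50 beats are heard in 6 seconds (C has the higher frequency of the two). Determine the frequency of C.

576.3333 Hz

B is above A, so f_B = 566 + 2 = 568 Hz.
B–C: Beat frequency = 50/6 = 8.3333 Hz.
C is above B, so f_C = 568 + 8.3333 = 576.3333 Hz.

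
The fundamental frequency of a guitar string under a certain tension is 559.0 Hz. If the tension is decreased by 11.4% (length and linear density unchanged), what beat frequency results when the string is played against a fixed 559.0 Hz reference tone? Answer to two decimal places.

32.83 Hz

For a string, f ∝ √T, so the new frequency is 559.0·√0.886 = 526.1731 Hz.
f_beat = |526.1731 − 559.0| = 32.83 Hz.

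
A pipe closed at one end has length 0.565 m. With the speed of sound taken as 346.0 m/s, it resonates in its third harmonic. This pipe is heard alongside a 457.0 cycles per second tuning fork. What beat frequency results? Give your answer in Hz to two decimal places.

Closed pipe (odd harmonics): f_n = n·v/(4L) = 3·346.0/(4·0.565) = 459.2920 Hz.
f_beat = |459.2920 − 457.0| = 2.29 Hz.

2.29 Hz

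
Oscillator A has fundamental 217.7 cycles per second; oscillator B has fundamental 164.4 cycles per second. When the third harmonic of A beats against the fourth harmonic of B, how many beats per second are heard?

Third harmonic of the first: 3·217.7 = 653.1 Hz.
Fourth harmonic of the second: 4·164.4 = 657.6 Hz.
f_beat = |653.1 − 657.6| = 4.5 Hz.

4.5 Hz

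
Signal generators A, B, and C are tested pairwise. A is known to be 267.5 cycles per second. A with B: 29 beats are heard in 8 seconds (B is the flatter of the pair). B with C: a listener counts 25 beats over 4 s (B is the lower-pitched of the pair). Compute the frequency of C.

270.125 Hz

A–B: Beat frequency = 29/8 = 3.625 Hz.
B is below A, so f_B = 267.5 − 3.625 = 263.875 Hz.
B–C: Beat frequency = 25/4 = 6.25 Hz.
C is above B, so f_C = 263.875 + 6.25 = 270.125 Hz.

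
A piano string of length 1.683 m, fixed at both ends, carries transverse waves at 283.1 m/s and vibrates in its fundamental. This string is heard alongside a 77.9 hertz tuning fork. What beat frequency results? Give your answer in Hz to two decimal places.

For a string fixed at both ends, f_n = n·v/(2L) = 1·283.1/(2·1.683) = 84.1058 Hz.
f_beat = |84.1058 − 77.9| = 6.21 Hz.

6.21 Hz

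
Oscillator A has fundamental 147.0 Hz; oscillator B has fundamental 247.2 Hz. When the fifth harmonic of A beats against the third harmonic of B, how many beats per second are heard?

6.6 Hz

Fifth harmonic of the first: 5·147.0 = 735.0 Hz.
Third harmonic of the second: 3·247.2 = 741.6 Hz.
f_beat = |735.0 − 741.6| = 6.6 Hz.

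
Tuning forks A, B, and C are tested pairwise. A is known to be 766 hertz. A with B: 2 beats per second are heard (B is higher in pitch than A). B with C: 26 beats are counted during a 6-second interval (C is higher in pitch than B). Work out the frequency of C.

B is above A, so f_B = 766 + 2 = 768 Hz.
B–C: Beat frequency = 26/6 = 4.3333 Hz.
C is above B, so f_C = 768 + 4.3333 = 772.3333 Hz.

772.3333 Hz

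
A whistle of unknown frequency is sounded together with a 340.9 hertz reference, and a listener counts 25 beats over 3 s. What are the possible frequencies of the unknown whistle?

Beat frequency = 25/3 = 8.3333 Hz.
|f − 340.9| = 8.3333, so f = 340.9 ± 8.3333.

332.5667 Hz or 349.2333 Hz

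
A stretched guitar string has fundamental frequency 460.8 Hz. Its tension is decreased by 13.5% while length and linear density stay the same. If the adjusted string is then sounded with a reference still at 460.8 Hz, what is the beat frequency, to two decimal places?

32.23 Hz

For a string, f ∝ √T, so the new frequency is 460.8·√0.865 = 428.5688 Hz.
f_beat = |428.5688 − 460.8| = 32.23 Hz.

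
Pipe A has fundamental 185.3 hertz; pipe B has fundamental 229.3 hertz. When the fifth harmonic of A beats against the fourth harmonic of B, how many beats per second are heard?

Fifth harmonic of the first: 5·185.3 = 926.5 Hz.
Fourth harmonic of the second: 4·229.3 = 917.2 Hz.
f_beat = |926.5 − 917.2| = 9.3 Hz.

9.3 Hz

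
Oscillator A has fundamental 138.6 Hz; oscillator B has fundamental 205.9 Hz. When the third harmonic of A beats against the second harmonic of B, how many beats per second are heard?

Third harmonic of the first: 3·138.6 = 415.8 Hz.
Second harmonic of the second: 2·205.9 = 411.8 Hz.
f_beat = |415.8 − 411.8| = 4.0 Hz.

4.0 Hz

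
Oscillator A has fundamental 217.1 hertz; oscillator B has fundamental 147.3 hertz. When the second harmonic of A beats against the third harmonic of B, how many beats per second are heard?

Second harmonic of the first: 2·217.1 = 434.2 Hz.
Third harmonic of the second: 3·147.3 = 441.9 Hz.
f_beat = |434.2 − 441.9| = 7.7 Hz.

7.7 Hz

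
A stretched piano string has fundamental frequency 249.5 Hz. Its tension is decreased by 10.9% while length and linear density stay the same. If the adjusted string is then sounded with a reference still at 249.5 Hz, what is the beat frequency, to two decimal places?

13.99 Hz

For a string, f ∝ √T, so the new frequency is 249.5·√0.891 = 235.5100 Hz.
f_beat = |235.5100 − 249.5| = 13.99 Hz.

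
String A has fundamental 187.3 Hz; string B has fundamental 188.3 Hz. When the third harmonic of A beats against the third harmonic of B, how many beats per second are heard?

Third harmonic of the first: 3·187.3 = 561.9 Hz.
Third harmonic of the second: 3·188.3 = 564.9 Hz.
f_beat = |561.9 − 564.9| = 3.0 Hz.

3.0 Hz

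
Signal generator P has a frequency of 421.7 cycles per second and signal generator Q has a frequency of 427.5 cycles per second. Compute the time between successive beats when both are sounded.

0.172 s

f_beat = |421.7 − 427.5| = 5.8 Hz.
Beat period T = 1 / f_beat = 1 / 5.8 s.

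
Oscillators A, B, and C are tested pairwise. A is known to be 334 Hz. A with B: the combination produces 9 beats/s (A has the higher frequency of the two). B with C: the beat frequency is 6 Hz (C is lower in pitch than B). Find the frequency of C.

B is below A, so f_B = 334 − 9 = 325 Hz.
C is below B, so f_C = 325 − 6 = 319 Hz.

319 Hz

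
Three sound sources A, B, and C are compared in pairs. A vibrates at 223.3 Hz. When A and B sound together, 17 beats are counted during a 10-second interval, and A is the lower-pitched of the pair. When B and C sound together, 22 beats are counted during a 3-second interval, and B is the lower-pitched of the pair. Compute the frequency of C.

232.3333 Hz

A–B: Beat frequency = 17/10 = 1.7 Hz.
B is above A, so f_B = 223.3 + 1.7 = 225 Hz.
B–C: Beat frequency = 22/3 = 7.3333 Hz.
C is above B, so f_C = 225 + 7.3333 = 232.3333 Hz.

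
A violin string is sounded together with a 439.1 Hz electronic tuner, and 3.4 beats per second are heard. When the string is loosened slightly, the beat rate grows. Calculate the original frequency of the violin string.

|f − 439.1| = 3.4, so the violin string was at either 435.7 Hz or 442.5 Hz.
Reducing tension lowers a string's frequency; the adjustment lowers the violin string's frequency.
The beat rate rose, so the adjustment moved the violin string further from 439.1 Hz — it was already below the reference.

435.7 Hz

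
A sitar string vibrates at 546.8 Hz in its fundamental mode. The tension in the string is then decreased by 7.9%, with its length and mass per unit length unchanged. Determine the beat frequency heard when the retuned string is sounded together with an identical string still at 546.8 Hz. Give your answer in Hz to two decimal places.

22.04 Hz

For a string, f ∝ √T, so the new frequency is 546.8·√0.921 = 524.7571 Hz.
f_beat = |524.7571 − 546.8| = 22.04 Hz.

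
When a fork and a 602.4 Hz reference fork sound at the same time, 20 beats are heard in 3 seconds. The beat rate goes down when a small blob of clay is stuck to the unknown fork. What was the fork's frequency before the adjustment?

Beat frequency = 20/3 = 6.6667 Hz.
|f − 602.4| = 6.6667, so the fork was at either 595.7333 Hz or 609.0667 Hz.
Adding mass to a fork lowers its frequency; the adjustment lowers the fork's frequency.
The beat rate fell, so the adjustment moved the fork toward 602.4 Hz — it must have started above the reference.

609.0667 Hz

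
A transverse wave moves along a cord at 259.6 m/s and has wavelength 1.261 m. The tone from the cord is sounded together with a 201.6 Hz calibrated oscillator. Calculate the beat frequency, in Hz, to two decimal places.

4.27 Hz

Source frequency f = v/λ = 259.6/1.261 = 205.8684 Hz.
f_beat = |205.8684 − 201.6| = 4.27 Hz.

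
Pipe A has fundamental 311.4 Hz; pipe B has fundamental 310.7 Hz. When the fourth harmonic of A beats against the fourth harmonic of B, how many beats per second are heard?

2.8 Hz

Fourth harmonic of the first: 4·311.4 = 1245.6 Hz.
Fourth harmonic of the second: 4·310.7 = 1242.8 Hz.
f_beat = |1245.6 − 1242.8| = 2.8 Hz.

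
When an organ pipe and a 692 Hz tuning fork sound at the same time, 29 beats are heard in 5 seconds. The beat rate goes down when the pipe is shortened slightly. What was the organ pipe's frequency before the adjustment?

686.2 Hz

Beat frequency = 29/5 = 5.8 Hz.
|f − 692| = 5.8, so the organ pipe was at either 686.2 Hz or 697.8 Hz.
A shorter pipe has a higher fundamental; the adjustment raises the organ pipe's frequency.
The beat rate fell, so the adjustment moved the organ pipe toward 692 Hz — it must have started below the reference.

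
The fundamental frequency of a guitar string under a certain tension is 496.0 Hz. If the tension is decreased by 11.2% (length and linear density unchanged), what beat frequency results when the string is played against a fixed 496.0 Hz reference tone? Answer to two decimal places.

28.60 Hz

For a string, f ∝ √T, so the new frequency is 496.0·√0.888 = 467.3994 Hz.
f_beat = |467.3994 − 496.0| = 28.60 Hz.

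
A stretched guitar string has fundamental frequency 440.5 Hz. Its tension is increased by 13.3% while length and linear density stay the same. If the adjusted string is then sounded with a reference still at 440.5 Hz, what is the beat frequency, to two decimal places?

28.38 Hz

For a string, f ∝ √T, so the new frequency is 440.5·√1.133 = 468.8791 Hz.
f_beat = |468.8791 − 440.5| = 28.38 Hz.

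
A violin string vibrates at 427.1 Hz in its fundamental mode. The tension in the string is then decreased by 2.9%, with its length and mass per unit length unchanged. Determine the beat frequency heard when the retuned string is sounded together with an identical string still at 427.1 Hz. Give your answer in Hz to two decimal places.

For a string, f ∝ √T, so the new frequency is 427.1·√0.971 = 420.8615 Hz.
f_beat = |420.8615 − 427.1| = 6.24 Hz.

6.24 Hz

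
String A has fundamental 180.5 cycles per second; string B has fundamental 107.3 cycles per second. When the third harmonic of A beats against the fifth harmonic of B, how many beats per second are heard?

5.0 Hz

Third harmonic of the first: 3·180.5 = 541.5 Hz.
Fifth harmonic of the second: 5·107.3 = 536.5 Hz.
f_beat = |541.5 − 536.5| = 5.0 Hz.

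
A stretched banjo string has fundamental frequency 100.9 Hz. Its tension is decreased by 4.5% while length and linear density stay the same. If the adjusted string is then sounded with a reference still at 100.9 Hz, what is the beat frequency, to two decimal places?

For a string, f ∝ √T, so the new frequency is 100.9·√0.955 = 98.6036 Hz.
f_beat = |98.6036 − 100.9| = 2.30 Hz.

2.30 Hz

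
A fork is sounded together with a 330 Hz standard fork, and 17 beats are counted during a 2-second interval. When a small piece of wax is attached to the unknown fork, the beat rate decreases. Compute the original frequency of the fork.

Beat frequency = 17/2 = 8.5 Hz.
|f − 330| = 8.5, so the fork was at either 321.5 Hz or 338.5 Hz.
Loading a fork with wax lowers its frequency; the adjustment lowers the fork's frequency.
The beat rate fell, so the adjustment moved the fork toward 330 Hz — it must have started above the reference.

338.5 Hz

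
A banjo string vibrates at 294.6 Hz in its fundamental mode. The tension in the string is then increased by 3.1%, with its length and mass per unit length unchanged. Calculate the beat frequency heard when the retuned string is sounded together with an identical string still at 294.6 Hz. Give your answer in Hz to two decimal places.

For a string, f ∝ √T, so the new frequency is 294.6·√1.031 = 299.1314 Hz.
f_beat = |299.1314 − 294.6| = 4.53 Hz.

4.53 Hz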